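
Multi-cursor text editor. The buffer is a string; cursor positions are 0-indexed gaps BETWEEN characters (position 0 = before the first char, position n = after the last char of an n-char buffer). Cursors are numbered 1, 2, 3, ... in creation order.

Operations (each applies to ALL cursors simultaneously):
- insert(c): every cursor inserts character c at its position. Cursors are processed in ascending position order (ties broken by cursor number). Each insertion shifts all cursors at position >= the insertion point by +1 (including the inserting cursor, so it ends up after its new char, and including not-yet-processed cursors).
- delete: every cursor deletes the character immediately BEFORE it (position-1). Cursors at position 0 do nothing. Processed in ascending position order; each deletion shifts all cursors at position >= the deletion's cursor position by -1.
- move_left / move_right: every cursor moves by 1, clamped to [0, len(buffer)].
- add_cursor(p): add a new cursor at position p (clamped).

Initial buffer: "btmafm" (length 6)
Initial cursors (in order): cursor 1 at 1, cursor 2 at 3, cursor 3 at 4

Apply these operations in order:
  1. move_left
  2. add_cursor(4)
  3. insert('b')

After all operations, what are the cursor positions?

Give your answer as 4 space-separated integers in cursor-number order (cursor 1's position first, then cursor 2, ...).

Answer: 1 4 6 8

Derivation:
After op 1 (move_left): buffer="btmafm" (len 6), cursors c1@0 c2@2 c3@3, authorship ......
After op 2 (add_cursor(4)): buffer="btmafm" (len 6), cursors c1@0 c2@2 c3@3 c4@4, authorship ......
After op 3 (insert('b')): buffer="bbtbmbabfm" (len 10), cursors c1@1 c2@4 c3@6 c4@8, authorship 1..2.3.4..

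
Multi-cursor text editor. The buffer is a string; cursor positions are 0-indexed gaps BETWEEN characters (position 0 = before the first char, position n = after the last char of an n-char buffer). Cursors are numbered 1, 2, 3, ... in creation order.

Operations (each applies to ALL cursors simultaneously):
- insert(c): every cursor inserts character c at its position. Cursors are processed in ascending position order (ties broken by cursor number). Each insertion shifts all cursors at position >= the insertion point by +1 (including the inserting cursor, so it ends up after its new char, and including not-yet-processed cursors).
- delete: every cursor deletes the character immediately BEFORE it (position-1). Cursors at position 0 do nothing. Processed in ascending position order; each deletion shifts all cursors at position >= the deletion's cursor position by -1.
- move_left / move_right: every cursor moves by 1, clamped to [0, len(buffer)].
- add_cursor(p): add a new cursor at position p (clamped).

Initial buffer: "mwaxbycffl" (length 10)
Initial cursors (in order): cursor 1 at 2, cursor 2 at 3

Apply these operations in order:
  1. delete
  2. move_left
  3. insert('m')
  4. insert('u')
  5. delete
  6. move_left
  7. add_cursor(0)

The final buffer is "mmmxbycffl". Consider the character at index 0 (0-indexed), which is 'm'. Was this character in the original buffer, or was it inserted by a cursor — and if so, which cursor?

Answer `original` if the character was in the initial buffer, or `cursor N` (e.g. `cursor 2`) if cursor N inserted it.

Answer: cursor 1

Derivation:
After op 1 (delete): buffer="mxbycffl" (len 8), cursors c1@1 c2@1, authorship ........
After op 2 (move_left): buffer="mxbycffl" (len 8), cursors c1@0 c2@0, authorship ........
After op 3 (insert('m')): buffer="mmmxbycffl" (len 10), cursors c1@2 c2@2, authorship 12........
After op 4 (insert('u')): buffer="mmuumxbycffl" (len 12), cursors c1@4 c2@4, authorship 1212........
After op 5 (delete): buffer="mmmxbycffl" (len 10), cursors c1@2 c2@2, authorship 12........
After op 6 (move_left): buffer="mmmxbycffl" (len 10), cursors c1@1 c2@1, authorship 12........
After op 7 (add_cursor(0)): buffer="mmmxbycffl" (len 10), cursors c3@0 c1@1 c2@1, authorship 12........
Authorship (.=original, N=cursor N): 1 2 . . . . . . . .
Index 0: author = 1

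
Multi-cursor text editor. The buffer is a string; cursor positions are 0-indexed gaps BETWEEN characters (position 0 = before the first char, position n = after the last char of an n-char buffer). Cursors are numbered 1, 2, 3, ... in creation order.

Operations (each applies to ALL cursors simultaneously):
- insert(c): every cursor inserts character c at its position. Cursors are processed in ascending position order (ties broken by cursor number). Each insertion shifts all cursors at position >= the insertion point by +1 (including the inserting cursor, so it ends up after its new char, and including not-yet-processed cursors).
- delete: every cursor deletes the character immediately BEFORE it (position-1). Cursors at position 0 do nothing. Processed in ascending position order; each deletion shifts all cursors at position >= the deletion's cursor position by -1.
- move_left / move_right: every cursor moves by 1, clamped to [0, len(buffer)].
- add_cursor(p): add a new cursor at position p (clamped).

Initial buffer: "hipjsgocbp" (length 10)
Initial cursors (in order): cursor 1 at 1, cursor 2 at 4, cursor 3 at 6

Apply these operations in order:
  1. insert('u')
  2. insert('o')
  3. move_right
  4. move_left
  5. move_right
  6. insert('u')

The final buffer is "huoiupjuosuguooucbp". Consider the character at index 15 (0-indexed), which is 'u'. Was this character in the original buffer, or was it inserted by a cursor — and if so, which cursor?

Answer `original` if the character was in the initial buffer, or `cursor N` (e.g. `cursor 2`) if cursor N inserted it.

After op 1 (insert('u')): buffer="huipjusguocbp" (len 13), cursors c1@2 c2@6 c3@9, authorship .1...2..3....
After op 2 (insert('o')): buffer="huoipjuosguoocbp" (len 16), cursors c1@3 c2@8 c3@12, authorship .11...22..33....
After op 3 (move_right): buffer="huoipjuosguoocbp" (len 16), cursors c1@4 c2@9 c3@13, authorship .11...22..33....
After op 4 (move_left): buffer="huoipjuosguoocbp" (len 16), cursors c1@3 c2@8 c3@12, authorship .11...22..33....
After op 5 (move_right): buffer="huoipjuosguoocbp" (len 16), cursors c1@4 c2@9 c3@13, authorship .11...22..33....
After op 6 (insert('u')): buffer="huoiupjuosuguooucbp" (len 19), cursors c1@5 c2@11 c3@16, authorship .11.1..22.2.33.3...
Authorship (.=original, N=cursor N): . 1 1 . 1 . . 2 2 . 2 . 3 3 . 3 . . .
Index 15: author = 3

Answer: cursor 3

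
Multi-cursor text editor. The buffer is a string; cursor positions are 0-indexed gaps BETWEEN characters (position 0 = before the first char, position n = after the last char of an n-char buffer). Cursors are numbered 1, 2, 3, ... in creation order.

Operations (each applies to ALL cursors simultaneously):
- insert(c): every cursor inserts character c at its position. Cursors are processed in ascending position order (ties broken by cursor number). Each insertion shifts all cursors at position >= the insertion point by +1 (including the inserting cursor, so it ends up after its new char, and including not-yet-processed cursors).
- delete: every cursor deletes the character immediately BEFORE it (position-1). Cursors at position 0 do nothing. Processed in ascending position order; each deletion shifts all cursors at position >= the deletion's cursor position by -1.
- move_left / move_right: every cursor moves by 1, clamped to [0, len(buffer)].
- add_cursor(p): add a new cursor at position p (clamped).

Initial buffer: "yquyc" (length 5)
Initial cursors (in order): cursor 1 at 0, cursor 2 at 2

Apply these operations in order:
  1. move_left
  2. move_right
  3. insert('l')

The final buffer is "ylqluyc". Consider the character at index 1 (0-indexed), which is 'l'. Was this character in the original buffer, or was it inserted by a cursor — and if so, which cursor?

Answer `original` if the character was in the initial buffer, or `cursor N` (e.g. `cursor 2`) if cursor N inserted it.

After op 1 (move_left): buffer="yquyc" (len 5), cursors c1@0 c2@1, authorship .....
After op 2 (move_right): buffer="yquyc" (len 5), cursors c1@1 c2@2, authorship .....
After op 3 (insert('l')): buffer="ylqluyc" (len 7), cursors c1@2 c2@4, authorship .1.2...
Authorship (.=original, N=cursor N): . 1 . 2 . . .
Index 1: author = 1

Answer: cursor 1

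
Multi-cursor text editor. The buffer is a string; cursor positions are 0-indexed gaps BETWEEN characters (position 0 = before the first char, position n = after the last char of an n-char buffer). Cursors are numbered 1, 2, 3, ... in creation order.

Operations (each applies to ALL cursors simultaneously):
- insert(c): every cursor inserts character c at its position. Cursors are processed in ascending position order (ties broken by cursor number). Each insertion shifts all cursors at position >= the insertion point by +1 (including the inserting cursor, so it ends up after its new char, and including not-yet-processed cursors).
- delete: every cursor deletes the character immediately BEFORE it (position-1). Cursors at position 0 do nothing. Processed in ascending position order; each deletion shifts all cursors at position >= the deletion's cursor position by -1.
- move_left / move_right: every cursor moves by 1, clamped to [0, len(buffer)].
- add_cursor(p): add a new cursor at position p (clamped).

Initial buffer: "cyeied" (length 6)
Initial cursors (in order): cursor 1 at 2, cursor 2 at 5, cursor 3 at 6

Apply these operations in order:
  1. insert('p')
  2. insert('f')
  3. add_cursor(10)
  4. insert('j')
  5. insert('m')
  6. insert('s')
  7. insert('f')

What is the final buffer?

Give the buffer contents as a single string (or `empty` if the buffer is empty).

After op 1 (insert('p')): buffer="cypeiepdp" (len 9), cursors c1@3 c2@7 c3@9, authorship ..1...2.3
After op 2 (insert('f')): buffer="cypfeiepfdpf" (len 12), cursors c1@4 c2@9 c3@12, authorship ..11...22.33
After op 3 (add_cursor(10)): buffer="cypfeiepfdpf" (len 12), cursors c1@4 c2@9 c4@10 c3@12, authorship ..11...22.33
After op 4 (insert('j')): buffer="cypfjeiepfjdjpfj" (len 16), cursors c1@5 c2@11 c4@13 c3@16, authorship ..111...222.4333
After op 5 (insert('m')): buffer="cypfjmeiepfjmdjmpfjm" (len 20), cursors c1@6 c2@13 c4@16 c3@20, authorship ..1111...2222.443333
After op 6 (insert('s')): buffer="cypfjmseiepfjmsdjmspfjms" (len 24), cursors c1@7 c2@15 c4@19 c3@24, authorship ..11111...22222.44433333
After op 7 (insert('f')): buffer="cypfjmsfeiepfjmsfdjmsfpfjmsf" (len 28), cursors c1@8 c2@17 c4@22 c3@28, authorship ..111111...222222.4444333333

Answer: cypfjmsfeiepfjmsfdjmsfpfjmsf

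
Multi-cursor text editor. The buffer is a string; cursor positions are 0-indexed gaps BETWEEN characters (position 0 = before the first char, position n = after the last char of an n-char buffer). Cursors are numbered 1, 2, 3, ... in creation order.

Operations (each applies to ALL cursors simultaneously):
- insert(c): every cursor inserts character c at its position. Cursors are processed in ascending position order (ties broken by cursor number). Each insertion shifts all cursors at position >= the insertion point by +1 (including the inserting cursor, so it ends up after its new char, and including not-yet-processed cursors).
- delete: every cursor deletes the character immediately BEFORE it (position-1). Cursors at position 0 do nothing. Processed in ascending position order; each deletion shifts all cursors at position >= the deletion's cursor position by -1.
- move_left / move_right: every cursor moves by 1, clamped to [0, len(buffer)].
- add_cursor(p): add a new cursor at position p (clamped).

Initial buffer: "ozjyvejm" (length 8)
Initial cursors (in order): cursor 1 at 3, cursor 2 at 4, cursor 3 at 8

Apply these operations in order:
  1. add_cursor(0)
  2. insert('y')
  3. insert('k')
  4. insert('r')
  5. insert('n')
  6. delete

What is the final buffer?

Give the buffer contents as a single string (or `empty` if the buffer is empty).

After op 1 (add_cursor(0)): buffer="ozjyvejm" (len 8), cursors c4@0 c1@3 c2@4 c3@8, authorship ........
After op 2 (insert('y')): buffer="yozjyyyvejmy" (len 12), cursors c4@1 c1@5 c2@7 c3@12, authorship 4...1.2....3
After op 3 (insert('k')): buffer="ykozjykyykvejmyk" (len 16), cursors c4@2 c1@7 c2@10 c3@16, authorship 44...11.22....33
After op 4 (insert('r')): buffer="ykrozjykryykrvejmykr" (len 20), cursors c4@3 c1@9 c2@13 c3@20, authorship 444...111.222....333
After op 5 (insert('n')): buffer="ykrnozjykrnyykrnvejmykrn" (len 24), cursors c4@4 c1@11 c2@16 c3@24, authorship 4444...1111.2222....3333
After op 6 (delete): buffer="ykrozjykryykrvejmykr" (len 20), cursors c4@3 c1@9 c2@13 c3@20, authorship 444...111.222....333

Answer: ykrozjykryykrvejmykr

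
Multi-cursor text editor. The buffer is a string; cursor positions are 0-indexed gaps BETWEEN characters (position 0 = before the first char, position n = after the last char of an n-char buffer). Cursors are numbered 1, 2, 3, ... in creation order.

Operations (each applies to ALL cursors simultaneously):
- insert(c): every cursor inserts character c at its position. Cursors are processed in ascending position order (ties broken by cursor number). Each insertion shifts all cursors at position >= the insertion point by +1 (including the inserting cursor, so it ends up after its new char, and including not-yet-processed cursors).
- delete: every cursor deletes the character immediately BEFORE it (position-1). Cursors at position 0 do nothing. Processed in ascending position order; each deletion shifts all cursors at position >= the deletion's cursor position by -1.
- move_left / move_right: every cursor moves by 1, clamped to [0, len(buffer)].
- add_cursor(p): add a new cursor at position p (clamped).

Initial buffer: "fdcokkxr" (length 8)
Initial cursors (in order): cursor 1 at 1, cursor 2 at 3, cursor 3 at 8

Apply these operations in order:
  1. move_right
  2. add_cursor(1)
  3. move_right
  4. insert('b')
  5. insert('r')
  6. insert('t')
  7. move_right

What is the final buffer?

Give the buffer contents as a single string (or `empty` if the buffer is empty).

Answer: fdbrtcbrtokbrtkxrbrt

Derivation:
After op 1 (move_right): buffer="fdcokkxr" (len 8), cursors c1@2 c2@4 c3@8, authorship ........
After op 2 (add_cursor(1)): buffer="fdcokkxr" (len 8), cursors c4@1 c1@2 c2@4 c3@8, authorship ........
After op 3 (move_right): buffer="fdcokkxr" (len 8), cursors c4@2 c1@3 c2@5 c3@8, authorship ........
After op 4 (insert('b')): buffer="fdbcbokbkxrb" (len 12), cursors c4@3 c1@5 c2@8 c3@12, authorship ..4.1..2...3
After op 5 (insert('r')): buffer="fdbrcbrokbrkxrbr" (len 16), cursors c4@4 c1@7 c2@11 c3@16, authorship ..44.11..22...33
After op 6 (insert('t')): buffer="fdbrtcbrtokbrtkxrbrt" (len 20), cursors c4@5 c1@9 c2@14 c3@20, authorship ..444.111..222...333
After op 7 (move_right): buffer="fdbrtcbrtokbrtkxrbrt" (len 20), cursors c4@6 c1@10 c2@15 c3@20, authorship ..444.111..222...333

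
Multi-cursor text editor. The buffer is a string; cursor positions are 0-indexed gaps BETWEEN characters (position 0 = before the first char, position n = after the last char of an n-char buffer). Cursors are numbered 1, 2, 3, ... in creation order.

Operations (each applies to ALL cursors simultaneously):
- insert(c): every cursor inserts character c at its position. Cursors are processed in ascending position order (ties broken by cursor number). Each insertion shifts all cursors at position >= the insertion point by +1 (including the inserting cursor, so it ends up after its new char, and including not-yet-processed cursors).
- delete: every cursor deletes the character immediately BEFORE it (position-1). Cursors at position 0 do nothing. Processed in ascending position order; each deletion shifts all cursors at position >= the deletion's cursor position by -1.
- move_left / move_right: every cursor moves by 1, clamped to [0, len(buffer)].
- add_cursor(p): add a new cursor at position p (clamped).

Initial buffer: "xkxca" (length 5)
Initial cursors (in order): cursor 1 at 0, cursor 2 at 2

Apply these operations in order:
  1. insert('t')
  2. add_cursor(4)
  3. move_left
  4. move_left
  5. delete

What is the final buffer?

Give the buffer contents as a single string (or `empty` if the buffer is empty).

Answer: ktxca

Derivation:
After op 1 (insert('t')): buffer="txktxca" (len 7), cursors c1@1 c2@4, authorship 1..2...
After op 2 (add_cursor(4)): buffer="txktxca" (len 7), cursors c1@1 c2@4 c3@4, authorship 1..2...
After op 3 (move_left): buffer="txktxca" (len 7), cursors c1@0 c2@3 c3@3, authorship 1..2...
After op 4 (move_left): buffer="txktxca" (len 7), cursors c1@0 c2@2 c3@2, authorship 1..2...
After op 5 (delete): buffer="ktxca" (len 5), cursors c1@0 c2@0 c3@0, authorship .2...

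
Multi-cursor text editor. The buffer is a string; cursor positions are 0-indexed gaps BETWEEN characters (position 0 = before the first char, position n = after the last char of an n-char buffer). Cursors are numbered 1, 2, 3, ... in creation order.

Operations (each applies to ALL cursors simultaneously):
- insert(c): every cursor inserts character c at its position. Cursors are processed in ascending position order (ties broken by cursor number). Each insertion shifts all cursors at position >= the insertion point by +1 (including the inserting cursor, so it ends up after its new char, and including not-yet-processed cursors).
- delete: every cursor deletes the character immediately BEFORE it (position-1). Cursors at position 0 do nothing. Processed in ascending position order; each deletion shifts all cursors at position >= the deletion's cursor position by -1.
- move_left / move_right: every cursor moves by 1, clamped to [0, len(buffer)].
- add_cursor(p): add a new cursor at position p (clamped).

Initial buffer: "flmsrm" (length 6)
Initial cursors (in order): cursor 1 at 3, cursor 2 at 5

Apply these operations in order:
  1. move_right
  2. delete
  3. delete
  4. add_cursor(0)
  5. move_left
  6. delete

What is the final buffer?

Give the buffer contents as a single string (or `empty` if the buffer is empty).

After op 1 (move_right): buffer="flmsrm" (len 6), cursors c1@4 c2@6, authorship ......
After op 2 (delete): buffer="flmr" (len 4), cursors c1@3 c2@4, authorship ....
After op 3 (delete): buffer="fl" (len 2), cursors c1@2 c2@2, authorship ..
After op 4 (add_cursor(0)): buffer="fl" (len 2), cursors c3@0 c1@2 c2@2, authorship ..
After op 5 (move_left): buffer="fl" (len 2), cursors c3@0 c1@1 c2@1, authorship ..
After op 6 (delete): buffer="l" (len 1), cursors c1@0 c2@0 c3@0, authorship .

Answer: l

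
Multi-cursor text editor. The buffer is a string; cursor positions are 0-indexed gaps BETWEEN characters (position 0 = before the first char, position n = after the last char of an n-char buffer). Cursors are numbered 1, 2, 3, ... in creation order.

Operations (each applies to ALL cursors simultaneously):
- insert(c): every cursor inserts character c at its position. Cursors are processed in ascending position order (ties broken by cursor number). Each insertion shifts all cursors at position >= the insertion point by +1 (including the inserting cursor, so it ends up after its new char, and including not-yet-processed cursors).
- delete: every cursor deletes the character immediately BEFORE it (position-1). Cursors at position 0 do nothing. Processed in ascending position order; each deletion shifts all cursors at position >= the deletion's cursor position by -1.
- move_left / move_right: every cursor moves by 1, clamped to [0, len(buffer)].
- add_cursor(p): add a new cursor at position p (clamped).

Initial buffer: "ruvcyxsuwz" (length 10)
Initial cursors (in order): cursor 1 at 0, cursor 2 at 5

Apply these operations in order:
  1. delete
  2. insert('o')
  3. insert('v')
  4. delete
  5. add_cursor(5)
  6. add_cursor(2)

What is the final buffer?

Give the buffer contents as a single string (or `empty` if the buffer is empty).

After op 1 (delete): buffer="ruvcxsuwz" (len 9), cursors c1@0 c2@4, authorship .........
After op 2 (insert('o')): buffer="oruvcoxsuwz" (len 11), cursors c1@1 c2@6, authorship 1....2.....
After op 3 (insert('v')): buffer="ovruvcovxsuwz" (len 13), cursors c1@2 c2@8, authorship 11....22.....
After op 4 (delete): buffer="oruvcoxsuwz" (len 11), cursors c1@1 c2@6, authorship 1....2.....
After op 5 (add_cursor(5)): buffer="oruvcoxsuwz" (len 11), cursors c1@1 c3@5 c2@6, authorship 1....2.....
After op 6 (add_cursor(2)): buffer="oruvcoxsuwz" (len 11), cursors c1@1 c4@2 c3@5 c2@6, authorship 1....2.....

Answer: oruvcoxsuwz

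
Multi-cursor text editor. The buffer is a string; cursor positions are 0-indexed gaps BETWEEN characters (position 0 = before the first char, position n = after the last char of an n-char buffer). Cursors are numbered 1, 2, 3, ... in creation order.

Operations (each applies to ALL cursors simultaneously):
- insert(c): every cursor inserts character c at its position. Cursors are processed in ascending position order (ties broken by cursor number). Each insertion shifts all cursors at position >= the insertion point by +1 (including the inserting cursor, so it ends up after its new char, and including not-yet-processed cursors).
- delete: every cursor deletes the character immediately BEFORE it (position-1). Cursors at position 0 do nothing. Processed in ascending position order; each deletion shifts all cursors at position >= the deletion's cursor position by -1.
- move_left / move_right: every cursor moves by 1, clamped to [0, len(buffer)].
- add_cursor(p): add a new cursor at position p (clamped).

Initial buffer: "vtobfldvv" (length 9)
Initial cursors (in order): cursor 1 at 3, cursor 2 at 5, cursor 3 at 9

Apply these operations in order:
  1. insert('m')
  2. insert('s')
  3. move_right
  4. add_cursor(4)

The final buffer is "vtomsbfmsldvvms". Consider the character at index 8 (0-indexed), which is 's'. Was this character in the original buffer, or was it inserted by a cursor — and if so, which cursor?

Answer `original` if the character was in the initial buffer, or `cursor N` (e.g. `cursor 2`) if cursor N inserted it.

Answer: cursor 2

Derivation:
After op 1 (insert('m')): buffer="vtombfmldvvm" (len 12), cursors c1@4 c2@7 c3@12, authorship ...1..2....3
After op 2 (insert('s')): buffer="vtomsbfmsldvvms" (len 15), cursors c1@5 c2@9 c3@15, authorship ...11..22....33
After op 3 (move_right): buffer="vtomsbfmsldvvms" (len 15), cursors c1@6 c2@10 c3@15, authorship ...11..22....33
After op 4 (add_cursor(4)): buffer="vtomsbfmsldvvms" (len 15), cursors c4@4 c1@6 c2@10 c3@15, authorship ...11..22....33
Authorship (.=original, N=cursor N): . . . 1 1 . . 2 2 . . . . 3 3
Index 8: author = 2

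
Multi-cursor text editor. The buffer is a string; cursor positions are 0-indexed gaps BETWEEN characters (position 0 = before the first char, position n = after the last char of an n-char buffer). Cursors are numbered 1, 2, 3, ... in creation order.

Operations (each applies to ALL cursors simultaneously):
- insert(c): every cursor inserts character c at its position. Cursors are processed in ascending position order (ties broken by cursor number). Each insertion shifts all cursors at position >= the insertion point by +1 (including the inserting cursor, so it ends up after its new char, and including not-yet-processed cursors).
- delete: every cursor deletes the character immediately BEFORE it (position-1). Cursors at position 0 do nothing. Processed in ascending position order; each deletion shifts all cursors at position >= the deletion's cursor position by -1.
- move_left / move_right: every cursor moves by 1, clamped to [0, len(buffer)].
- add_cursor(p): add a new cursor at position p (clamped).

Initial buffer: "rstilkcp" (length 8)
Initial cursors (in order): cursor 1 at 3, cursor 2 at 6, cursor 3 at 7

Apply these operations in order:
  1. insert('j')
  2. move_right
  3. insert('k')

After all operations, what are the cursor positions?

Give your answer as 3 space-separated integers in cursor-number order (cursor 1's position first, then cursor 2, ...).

Answer: 6 11 14

Derivation:
After op 1 (insert('j')): buffer="rstjilkjcjp" (len 11), cursors c1@4 c2@8 c3@10, authorship ...1...2.3.
After op 2 (move_right): buffer="rstjilkjcjp" (len 11), cursors c1@5 c2@9 c3@11, authorship ...1...2.3.
After op 3 (insert('k')): buffer="rstjiklkjckjpk" (len 14), cursors c1@6 c2@11 c3@14, authorship ...1.1..2.23.3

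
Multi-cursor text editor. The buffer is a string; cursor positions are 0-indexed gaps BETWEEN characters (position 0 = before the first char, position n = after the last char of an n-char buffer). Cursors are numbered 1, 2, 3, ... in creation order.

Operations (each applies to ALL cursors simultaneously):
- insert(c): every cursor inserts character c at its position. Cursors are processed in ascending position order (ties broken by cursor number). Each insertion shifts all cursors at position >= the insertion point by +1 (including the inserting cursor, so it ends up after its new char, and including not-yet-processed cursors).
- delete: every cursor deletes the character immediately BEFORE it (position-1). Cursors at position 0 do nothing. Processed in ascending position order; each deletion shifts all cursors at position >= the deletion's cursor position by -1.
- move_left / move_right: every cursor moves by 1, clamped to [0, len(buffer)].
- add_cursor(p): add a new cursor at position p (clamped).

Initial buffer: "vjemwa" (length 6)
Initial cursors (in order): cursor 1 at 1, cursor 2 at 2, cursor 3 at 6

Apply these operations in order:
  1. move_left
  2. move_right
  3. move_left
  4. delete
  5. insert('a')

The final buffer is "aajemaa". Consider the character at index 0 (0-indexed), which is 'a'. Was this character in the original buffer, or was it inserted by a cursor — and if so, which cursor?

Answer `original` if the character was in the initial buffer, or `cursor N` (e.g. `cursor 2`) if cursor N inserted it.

Answer: cursor 1

Derivation:
After op 1 (move_left): buffer="vjemwa" (len 6), cursors c1@0 c2@1 c3@5, authorship ......
After op 2 (move_right): buffer="vjemwa" (len 6), cursors c1@1 c2@2 c3@6, authorship ......
After op 3 (move_left): buffer="vjemwa" (len 6), cursors c1@0 c2@1 c3@5, authorship ......
After op 4 (delete): buffer="jema" (len 4), cursors c1@0 c2@0 c3@3, authorship ....
After op 5 (insert('a')): buffer="aajemaa" (len 7), cursors c1@2 c2@2 c3@6, authorship 12...3.
Authorship (.=original, N=cursor N): 1 2 . . . 3 .
Index 0: author = 1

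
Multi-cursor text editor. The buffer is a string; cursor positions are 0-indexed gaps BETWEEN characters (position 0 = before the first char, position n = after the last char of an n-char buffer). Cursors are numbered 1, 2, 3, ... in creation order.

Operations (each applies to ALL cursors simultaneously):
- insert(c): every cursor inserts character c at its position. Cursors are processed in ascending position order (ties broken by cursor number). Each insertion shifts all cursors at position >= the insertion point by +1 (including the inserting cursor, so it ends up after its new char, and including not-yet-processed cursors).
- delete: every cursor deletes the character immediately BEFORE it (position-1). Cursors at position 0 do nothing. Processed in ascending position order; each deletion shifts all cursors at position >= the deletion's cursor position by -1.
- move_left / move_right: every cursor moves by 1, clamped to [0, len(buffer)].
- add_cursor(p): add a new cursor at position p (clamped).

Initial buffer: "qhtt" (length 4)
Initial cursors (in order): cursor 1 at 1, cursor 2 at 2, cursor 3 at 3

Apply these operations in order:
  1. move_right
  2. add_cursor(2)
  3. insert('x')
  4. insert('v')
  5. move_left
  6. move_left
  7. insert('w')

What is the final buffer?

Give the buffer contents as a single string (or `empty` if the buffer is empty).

After op 1 (move_right): buffer="qhtt" (len 4), cursors c1@2 c2@3 c3@4, authorship ....
After op 2 (add_cursor(2)): buffer="qhtt" (len 4), cursors c1@2 c4@2 c2@3 c3@4, authorship ....
After op 3 (insert('x')): buffer="qhxxtxtx" (len 8), cursors c1@4 c4@4 c2@6 c3@8, authorship ..14.2.3
After op 4 (insert('v')): buffer="qhxxvvtxvtxv" (len 12), cursors c1@6 c4@6 c2@9 c3@12, authorship ..1414.22.33
After op 5 (move_left): buffer="qhxxvvtxvtxv" (len 12), cursors c1@5 c4@5 c2@8 c3@11, authorship ..1414.22.33
After op 6 (move_left): buffer="qhxxvvtxvtxv" (len 12), cursors c1@4 c4@4 c2@7 c3@10, authorship ..1414.22.33
After op 7 (insert('w')): buffer="qhxxwwvvtwxvtwxv" (len 16), cursors c1@6 c4@6 c2@10 c3@14, authorship ..141414.222.333

Answer: qhxxwwvvtwxvtwxv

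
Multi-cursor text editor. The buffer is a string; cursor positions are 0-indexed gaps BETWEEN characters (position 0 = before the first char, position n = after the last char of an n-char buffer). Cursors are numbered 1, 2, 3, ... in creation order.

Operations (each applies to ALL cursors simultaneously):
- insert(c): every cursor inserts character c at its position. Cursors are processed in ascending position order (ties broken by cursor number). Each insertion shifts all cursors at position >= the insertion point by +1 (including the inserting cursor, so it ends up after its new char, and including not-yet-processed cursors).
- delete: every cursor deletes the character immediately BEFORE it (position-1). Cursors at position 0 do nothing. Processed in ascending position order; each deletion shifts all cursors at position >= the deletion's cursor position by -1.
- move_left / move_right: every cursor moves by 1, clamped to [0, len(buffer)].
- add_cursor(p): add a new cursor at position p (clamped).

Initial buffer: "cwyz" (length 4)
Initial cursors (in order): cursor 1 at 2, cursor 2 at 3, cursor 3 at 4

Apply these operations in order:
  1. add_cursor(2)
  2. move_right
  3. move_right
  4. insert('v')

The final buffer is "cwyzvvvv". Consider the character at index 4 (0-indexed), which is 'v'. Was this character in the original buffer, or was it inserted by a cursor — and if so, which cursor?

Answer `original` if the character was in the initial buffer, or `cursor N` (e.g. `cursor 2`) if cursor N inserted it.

Answer: cursor 1

Derivation:
After op 1 (add_cursor(2)): buffer="cwyz" (len 4), cursors c1@2 c4@2 c2@3 c3@4, authorship ....
After op 2 (move_right): buffer="cwyz" (len 4), cursors c1@3 c4@3 c2@4 c3@4, authorship ....
After op 3 (move_right): buffer="cwyz" (len 4), cursors c1@4 c2@4 c3@4 c4@4, authorship ....
After op 4 (insert('v')): buffer="cwyzvvvv" (len 8), cursors c1@8 c2@8 c3@8 c4@8, authorship ....1234
Authorship (.=original, N=cursor N): . . . . 1 2 3 4
Index 4: author = 1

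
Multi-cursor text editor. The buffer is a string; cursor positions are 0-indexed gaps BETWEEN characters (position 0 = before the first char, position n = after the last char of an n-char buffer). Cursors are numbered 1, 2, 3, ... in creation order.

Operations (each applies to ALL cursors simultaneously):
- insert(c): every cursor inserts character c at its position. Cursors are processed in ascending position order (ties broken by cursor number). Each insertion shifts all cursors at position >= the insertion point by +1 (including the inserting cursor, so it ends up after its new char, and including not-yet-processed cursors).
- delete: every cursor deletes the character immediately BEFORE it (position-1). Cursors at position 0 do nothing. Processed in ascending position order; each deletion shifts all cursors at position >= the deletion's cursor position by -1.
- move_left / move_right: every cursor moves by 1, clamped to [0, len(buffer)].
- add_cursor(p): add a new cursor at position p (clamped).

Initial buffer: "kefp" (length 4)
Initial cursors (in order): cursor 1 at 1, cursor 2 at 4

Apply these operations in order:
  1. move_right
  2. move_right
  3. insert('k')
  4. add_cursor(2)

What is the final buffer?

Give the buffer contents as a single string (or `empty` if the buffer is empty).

After op 1 (move_right): buffer="kefp" (len 4), cursors c1@2 c2@4, authorship ....
After op 2 (move_right): buffer="kefp" (len 4), cursors c1@3 c2@4, authorship ....
After op 3 (insert('k')): buffer="kefkpk" (len 6), cursors c1@4 c2@6, authorship ...1.2
After op 4 (add_cursor(2)): buffer="kefkpk" (len 6), cursors c3@2 c1@4 c2@6, authorship ...1.2

Answer: kefkpk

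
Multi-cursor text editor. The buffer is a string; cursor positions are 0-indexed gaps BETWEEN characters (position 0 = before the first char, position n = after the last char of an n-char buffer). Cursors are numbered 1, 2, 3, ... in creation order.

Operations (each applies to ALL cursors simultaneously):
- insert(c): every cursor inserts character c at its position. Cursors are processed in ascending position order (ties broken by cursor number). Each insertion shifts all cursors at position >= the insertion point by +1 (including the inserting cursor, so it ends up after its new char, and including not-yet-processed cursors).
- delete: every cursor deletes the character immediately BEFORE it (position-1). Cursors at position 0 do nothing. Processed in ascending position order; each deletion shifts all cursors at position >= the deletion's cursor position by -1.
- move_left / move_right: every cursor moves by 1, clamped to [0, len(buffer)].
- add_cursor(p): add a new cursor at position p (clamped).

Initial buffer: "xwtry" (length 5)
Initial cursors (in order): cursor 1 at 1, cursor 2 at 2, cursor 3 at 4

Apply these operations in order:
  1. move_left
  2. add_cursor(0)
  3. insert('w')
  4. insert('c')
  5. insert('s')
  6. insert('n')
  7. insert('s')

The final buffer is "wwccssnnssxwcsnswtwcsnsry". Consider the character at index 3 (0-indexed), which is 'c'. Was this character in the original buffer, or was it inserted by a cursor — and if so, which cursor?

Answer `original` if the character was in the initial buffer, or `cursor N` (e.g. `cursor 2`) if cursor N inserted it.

After op 1 (move_left): buffer="xwtry" (len 5), cursors c1@0 c2@1 c3@3, authorship .....
After op 2 (add_cursor(0)): buffer="xwtry" (len 5), cursors c1@0 c4@0 c2@1 c3@3, authorship .....
After op 3 (insert('w')): buffer="wwxwwtwry" (len 9), cursors c1@2 c4@2 c2@4 c3@7, authorship 14.2..3..
After op 4 (insert('c')): buffer="wwccxwcwtwcry" (len 13), cursors c1@4 c4@4 c2@7 c3@11, authorship 1414.22..33..
After op 5 (insert('s')): buffer="wwccssxwcswtwcsry" (len 17), cursors c1@6 c4@6 c2@10 c3@15, authorship 141414.222..333..
After op 6 (insert('n')): buffer="wwccssnnxwcsnwtwcsnry" (len 21), cursors c1@8 c4@8 c2@13 c3@19, authorship 14141414.2222..3333..
After op 7 (insert('s')): buffer="wwccssnnssxwcsnswtwcsnsry" (len 25), cursors c1@10 c4@10 c2@16 c3@23, authorship 1414141414.22222..33333..
Authorship (.=original, N=cursor N): 1 4 1 4 1 4 1 4 1 4 . 2 2 2 2 2 . . 3 3 3 3 3 . .
Index 3: author = 4

Answer: cursor 4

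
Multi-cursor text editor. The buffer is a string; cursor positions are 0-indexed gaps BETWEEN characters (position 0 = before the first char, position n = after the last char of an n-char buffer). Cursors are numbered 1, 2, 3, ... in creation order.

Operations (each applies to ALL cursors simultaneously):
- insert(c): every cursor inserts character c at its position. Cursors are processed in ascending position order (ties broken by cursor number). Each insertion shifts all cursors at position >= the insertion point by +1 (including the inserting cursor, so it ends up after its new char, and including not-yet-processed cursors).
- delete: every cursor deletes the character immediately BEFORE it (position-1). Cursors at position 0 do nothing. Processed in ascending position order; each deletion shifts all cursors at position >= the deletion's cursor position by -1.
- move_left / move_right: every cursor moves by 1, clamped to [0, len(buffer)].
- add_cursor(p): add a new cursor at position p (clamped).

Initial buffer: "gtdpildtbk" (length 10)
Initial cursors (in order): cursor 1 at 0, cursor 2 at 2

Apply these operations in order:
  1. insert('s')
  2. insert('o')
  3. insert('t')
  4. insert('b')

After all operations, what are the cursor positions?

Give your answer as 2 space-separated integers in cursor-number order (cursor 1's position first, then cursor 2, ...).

After op 1 (insert('s')): buffer="sgtsdpildtbk" (len 12), cursors c1@1 c2@4, authorship 1..2........
After op 2 (insert('o')): buffer="sogtsodpildtbk" (len 14), cursors c1@2 c2@6, authorship 11..22........
After op 3 (insert('t')): buffer="sotgtsotdpildtbk" (len 16), cursors c1@3 c2@8, authorship 111..222........
After op 4 (insert('b')): buffer="sotbgtsotbdpildtbk" (len 18), cursors c1@4 c2@10, authorship 1111..2222........

Answer: 4 10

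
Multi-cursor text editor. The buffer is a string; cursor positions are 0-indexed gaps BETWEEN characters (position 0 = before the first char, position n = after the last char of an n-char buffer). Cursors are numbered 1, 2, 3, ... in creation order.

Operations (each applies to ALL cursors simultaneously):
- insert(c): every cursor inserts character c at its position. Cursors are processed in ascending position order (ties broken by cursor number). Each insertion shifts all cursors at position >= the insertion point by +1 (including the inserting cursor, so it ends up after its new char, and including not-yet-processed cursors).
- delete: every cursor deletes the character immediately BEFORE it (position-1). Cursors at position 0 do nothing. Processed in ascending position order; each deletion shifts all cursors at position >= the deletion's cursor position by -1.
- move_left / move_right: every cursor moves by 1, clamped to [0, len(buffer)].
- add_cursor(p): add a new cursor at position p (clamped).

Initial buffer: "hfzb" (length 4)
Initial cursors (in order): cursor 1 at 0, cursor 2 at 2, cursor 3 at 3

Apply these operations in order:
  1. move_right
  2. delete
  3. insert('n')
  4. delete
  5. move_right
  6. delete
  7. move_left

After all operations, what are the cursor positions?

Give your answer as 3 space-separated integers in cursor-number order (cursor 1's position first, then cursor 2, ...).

Answer: 0 0 0

Derivation:
After op 1 (move_right): buffer="hfzb" (len 4), cursors c1@1 c2@3 c3@4, authorship ....
After op 2 (delete): buffer="f" (len 1), cursors c1@0 c2@1 c3@1, authorship .
After op 3 (insert('n')): buffer="nfnn" (len 4), cursors c1@1 c2@4 c3@4, authorship 1.23
After op 4 (delete): buffer="f" (len 1), cursors c1@0 c2@1 c3@1, authorship .
After op 5 (move_right): buffer="f" (len 1), cursors c1@1 c2@1 c3@1, authorship .
After op 6 (delete): buffer="" (len 0), cursors c1@0 c2@0 c3@0, authorship 
After op 7 (move_left): buffer="" (len 0), cursors c1@0 c2@0 c3@0, authorship 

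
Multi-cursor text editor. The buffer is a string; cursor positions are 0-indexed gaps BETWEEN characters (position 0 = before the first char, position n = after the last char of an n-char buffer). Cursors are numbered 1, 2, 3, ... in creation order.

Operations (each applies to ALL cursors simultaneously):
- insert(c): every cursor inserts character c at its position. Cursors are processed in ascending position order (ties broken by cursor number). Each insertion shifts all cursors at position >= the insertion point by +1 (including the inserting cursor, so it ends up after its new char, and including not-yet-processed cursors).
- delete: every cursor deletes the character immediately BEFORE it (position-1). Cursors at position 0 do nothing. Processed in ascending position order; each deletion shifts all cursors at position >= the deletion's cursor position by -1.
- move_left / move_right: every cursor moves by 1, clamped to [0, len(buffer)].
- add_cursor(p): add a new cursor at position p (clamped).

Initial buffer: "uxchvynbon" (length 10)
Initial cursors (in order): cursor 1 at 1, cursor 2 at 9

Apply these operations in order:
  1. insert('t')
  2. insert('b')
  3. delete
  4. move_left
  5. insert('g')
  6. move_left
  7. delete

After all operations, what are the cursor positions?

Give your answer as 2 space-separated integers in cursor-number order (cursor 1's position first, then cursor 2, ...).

Answer: 0 9

Derivation:
After op 1 (insert('t')): buffer="utxchvynbotn" (len 12), cursors c1@2 c2@11, authorship .1........2.
After op 2 (insert('b')): buffer="utbxchvynbotbn" (len 14), cursors c1@3 c2@13, authorship .11........22.
After op 3 (delete): buffer="utxchvynbotn" (len 12), cursors c1@2 c2@11, authorship .1........2.
After op 4 (move_left): buffer="utxchvynbotn" (len 12), cursors c1@1 c2@10, authorship .1........2.
After op 5 (insert('g')): buffer="ugtxchvynbogtn" (len 14), cursors c1@2 c2@12, authorship .11........22.
After op 6 (move_left): buffer="ugtxchvynbogtn" (len 14), cursors c1@1 c2@11, authorship .11........22.
After op 7 (delete): buffer="gtxchvynbgtn" (len 12), cursors c1@0 c2@9, authorship 11.......22.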